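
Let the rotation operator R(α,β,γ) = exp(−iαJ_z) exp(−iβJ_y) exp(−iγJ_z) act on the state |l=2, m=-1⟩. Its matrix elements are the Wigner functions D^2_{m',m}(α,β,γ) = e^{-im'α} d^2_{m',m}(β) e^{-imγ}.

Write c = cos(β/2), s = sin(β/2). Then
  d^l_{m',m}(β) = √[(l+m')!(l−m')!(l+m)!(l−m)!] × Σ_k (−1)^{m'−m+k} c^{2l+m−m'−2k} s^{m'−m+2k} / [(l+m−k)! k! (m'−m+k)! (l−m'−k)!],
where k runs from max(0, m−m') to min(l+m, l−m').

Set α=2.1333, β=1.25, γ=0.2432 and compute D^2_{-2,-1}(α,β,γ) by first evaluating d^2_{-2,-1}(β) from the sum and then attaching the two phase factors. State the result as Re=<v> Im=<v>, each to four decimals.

First d^2_{-2,-1}(β=1.25), then the phase factors e^{-i(-2)α} and e^{-i(-1)γ}:
c=cos(1.25/2)=0.810963, s=sin(1.25/2)=0.585097; N=√[1·24·1·6]=12.000000
Admissible k: 1..1 (factorial args all ≥0)
  k=1: (−1)^0·12.0000/(6)·0.8110^3·0.5851^1 = +0.624110
d^2_{-2,-1}(1.25) = +0.624110
D = (-0.431170-0.902271i)·(+0.624110)·(+0.970572+0.240810i) = -0.125575-0.611347i

Re=-0.1256 Im=-0.6113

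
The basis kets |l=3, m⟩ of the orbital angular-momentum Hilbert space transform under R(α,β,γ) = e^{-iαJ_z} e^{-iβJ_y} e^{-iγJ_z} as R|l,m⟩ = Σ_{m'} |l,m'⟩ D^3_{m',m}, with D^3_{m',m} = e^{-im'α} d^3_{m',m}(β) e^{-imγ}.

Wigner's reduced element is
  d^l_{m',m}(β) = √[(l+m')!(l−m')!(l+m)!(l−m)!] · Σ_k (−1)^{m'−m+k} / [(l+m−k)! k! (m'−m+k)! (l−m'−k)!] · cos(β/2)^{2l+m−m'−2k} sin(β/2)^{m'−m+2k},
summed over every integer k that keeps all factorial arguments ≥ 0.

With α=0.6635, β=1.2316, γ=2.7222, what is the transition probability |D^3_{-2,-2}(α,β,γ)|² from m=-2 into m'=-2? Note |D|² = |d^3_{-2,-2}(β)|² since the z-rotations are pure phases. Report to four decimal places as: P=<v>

First d^3_{-2,-2}(β=1.2316), then the phase factors e^{-i(-2)α} and e^{-i(-2)γ}:
c=cos(1.2316/2)=0.816312, s=sin(1.2316/2)=0.577612; N=√[1·120·1·120]=120.000000
k: max(0,(-2)−(-2))=0 … min(3+(-2),3−(-2))=1
  k=0: (−1)^0·120.0000/(120)·0.8163^6·0.5776^0 = +0.295894
  k=1: (−1)^1·120.0000/(24)·0.8163^4·0.5776^2 = -0.740740
d^3_{-2,-2}(1.2316) = +0.295894 -0.740740 = -0.444846
|D^3_{-2,-2}|² = |d^3_{-2,-2}(β)|² = (-0.444846)² = 0.197888 (the z-rotation phases have unit modulus)

P=0.1979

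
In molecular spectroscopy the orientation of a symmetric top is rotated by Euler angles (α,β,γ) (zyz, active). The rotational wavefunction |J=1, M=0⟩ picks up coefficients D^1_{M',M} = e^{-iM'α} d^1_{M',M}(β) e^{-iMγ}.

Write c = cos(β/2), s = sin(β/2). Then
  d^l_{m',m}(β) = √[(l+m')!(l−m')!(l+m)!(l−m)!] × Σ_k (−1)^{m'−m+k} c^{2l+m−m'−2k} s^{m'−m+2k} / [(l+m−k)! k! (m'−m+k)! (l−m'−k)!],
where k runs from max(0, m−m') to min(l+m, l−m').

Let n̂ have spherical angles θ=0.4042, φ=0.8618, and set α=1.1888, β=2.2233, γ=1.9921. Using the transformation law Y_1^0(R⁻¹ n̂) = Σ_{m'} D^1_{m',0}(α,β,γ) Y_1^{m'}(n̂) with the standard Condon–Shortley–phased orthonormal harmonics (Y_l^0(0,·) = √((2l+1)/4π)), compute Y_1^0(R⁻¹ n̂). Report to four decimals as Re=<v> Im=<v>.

Need the full column D^1_{m',0} for m'=−1..1 at α=1.1888, β=2.2233, γ=1.9921.
cos(β/2)=0.443183, sin(β/2)=0.896431
d^1_{-1,0}: single k=1 term ⇒ +0.561843;  D = +0.209440+0.521347i
d^1_{0,0}: k∈[0..1] ⇒ +0.196411 -0.803589 = -0.607178;  D = -0.607178+0.000000i
d^1_{1,0}: single k=0 term ⇒ -0.561843;  D = -0.209440+0.521347i
Y_1^{m'}(θ=0.4042,φ=0.8618) and Σ D·Y over m':
  (+0.2094+0.5213i)·(+0.0885-0.1031i)  (-0.6072+0.0000i)·(+0.4492+0.0000i)  (-0.2094+0.5213i)·(-0.0885-0.1031i)
Y_1^0(R⁻¹ n̂) = -0.128170+0.000000i

Re=-0.1282 Im=0.0000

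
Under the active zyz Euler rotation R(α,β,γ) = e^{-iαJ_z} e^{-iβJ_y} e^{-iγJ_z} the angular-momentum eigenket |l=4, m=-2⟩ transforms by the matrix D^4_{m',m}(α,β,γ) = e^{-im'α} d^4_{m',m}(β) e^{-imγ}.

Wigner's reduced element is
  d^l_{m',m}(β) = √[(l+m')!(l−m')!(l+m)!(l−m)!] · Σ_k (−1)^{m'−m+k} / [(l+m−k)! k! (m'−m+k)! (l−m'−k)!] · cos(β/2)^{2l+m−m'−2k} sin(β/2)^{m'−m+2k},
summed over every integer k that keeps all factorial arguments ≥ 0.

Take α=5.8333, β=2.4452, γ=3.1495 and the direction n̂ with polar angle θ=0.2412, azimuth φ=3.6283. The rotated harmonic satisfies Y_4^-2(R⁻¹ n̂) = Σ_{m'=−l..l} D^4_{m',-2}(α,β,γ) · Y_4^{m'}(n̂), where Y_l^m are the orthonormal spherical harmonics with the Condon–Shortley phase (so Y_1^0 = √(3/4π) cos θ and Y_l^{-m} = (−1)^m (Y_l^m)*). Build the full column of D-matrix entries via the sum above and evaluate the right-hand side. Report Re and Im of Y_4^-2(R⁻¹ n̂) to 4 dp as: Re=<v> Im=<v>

Need the full column D^4_{m',-2} for m'=−4..4 at α=5.8333, β=2.4452, γ=3.1495.
cos(β/2)=0.341203, sin(β/2)=0.939990
d^4_{-4,-2}: single k=2 term ⇒ +0.007377;  D = -0.001559-0.007211i
d^4_{-3,-2}: k∈[1..2] ⇒ +0.001894 -0.043114 = -0.041220;  D = -0.009676+0.040069i
d^4_{-2,-2}: k∈[0..2] ⇒ +0.000184 -0.016730 +0.158721 = +0.142174;  D = +0.090152-0.109937i
d^4_{-1,-2}: k∈[0..2] ⇒ -0.002147 +0.081478 -0.412258 = -0.332927;  D = -0.302052+0.140018i
d^4_{0,-2}: k∈[0..2] ⇒ +0.013226 -0.267691 +0.761878 = +0.507413;  D = +0.507350+0.008024i
d^4_{1,-2}: k∈[0..2] ⇒ -0.054319 +0.618386 -0.938665 = -0.374597;  D = -0.334705-0.168212i
d^4_{2,-2}: k∈[0..2] ⇒ +0.158721 -0.963707 +0.609515 = -0.195471;  D = -0.119106-0.154993i
d^4_{3,-2}: k∈[0..1] ⇒ -0.327219 +0.827825 = +0.500605;  D = +0.102066+0.490090i
d^4_{4,-2}: single k=0 term ⇒ +0.424955;  D = -0.102894+0.412310i
Y_4^{m'}(θ=0.2412,φ=3.6283) and Σ D·Y over m':
  (-0.0016-0.0072i)·(-0.0005-0.0013i)  (-0.0097+0.0401i)·(-0.0018+0.0165i)  (+0.0902-0.1099i)·(+0.0601-0.0884i)  (-0.3021+0.1400i)·(-0.3492+0.1848i)  (+0.5073+0.0080i)·(+0.6169+0.0000i)  (-0.3347-0.1682i)·(+0.3492+0.1848i)  (-0.1191-0.1550i)·(+0.0601+0.0884i)  (+0.1021+0.4901i)·(+0.0018+0.0165i)  (-0.1029+0.4123i)·(-0.0005+0.0013i)
Y_4^-2(R⁻¹ n̂) = +0.300002-0.252796i

Re=0.3000 Im=-0.2528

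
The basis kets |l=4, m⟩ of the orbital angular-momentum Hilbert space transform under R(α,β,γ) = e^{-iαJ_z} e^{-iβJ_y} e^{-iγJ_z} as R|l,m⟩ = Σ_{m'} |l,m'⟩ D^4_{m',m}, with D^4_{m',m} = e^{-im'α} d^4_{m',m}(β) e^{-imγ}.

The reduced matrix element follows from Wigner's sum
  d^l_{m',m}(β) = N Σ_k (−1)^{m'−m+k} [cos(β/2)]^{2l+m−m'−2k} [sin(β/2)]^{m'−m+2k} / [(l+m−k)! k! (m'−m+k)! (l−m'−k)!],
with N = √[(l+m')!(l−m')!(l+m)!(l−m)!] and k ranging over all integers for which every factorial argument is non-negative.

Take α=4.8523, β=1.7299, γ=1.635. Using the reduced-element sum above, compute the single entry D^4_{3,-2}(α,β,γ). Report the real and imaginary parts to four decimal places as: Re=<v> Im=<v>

First d^4_{3,-2}(β=1.7299), then the phase factors e^{-i(3)α} and e^{-i(-2)γ}:
c=cos(1.7299/2)=0.648678, s=sin(1.7299/2)=0.761063; N=√[5040·1·2·720]=2693.993318
Admissible k: 0..1 (factorial args all ≥0)
  k=0: (−1)^5·2693.9933/(240)·0.6487^3·0.7611^5 = -0.782304
  k=1: (−1)^6·2693.9933/(720)·0.6487^1·0.7611^7 = +0.358952
d^4_{3,-2}(1.7299) = -0.782304 +0.358952 = -0.423352
D = (-0.407517-0.913198i)·(-0.423352)·(-0.991767-0.128055i) = -0.121596-0.405513i

Re=-0.1216 Im=-0.4055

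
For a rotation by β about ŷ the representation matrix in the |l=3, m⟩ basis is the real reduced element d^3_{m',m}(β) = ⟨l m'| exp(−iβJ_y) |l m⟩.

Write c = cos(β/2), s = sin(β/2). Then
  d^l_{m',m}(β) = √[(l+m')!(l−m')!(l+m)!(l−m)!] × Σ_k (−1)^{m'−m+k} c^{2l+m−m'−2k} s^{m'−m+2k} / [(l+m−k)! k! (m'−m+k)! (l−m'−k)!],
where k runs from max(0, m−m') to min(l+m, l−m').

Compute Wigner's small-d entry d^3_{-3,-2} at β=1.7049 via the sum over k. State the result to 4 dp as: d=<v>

d=0.2277

d^3_{-3,-2}(β=1.7049) via Wigner's sum:
Half-angle: c=0.658141, s=0.752895. N=√(1·720·1·120)=293.938769
k: max(0,(-2)−(-3))=1 … min(3+(-2),3−(-3))=1
  k=1: (−1)^0·293.9388/(120)·0.6581^5·0.7529^1 = +0.227721
d^3_{-3,-2}(1.7049) = +0.227721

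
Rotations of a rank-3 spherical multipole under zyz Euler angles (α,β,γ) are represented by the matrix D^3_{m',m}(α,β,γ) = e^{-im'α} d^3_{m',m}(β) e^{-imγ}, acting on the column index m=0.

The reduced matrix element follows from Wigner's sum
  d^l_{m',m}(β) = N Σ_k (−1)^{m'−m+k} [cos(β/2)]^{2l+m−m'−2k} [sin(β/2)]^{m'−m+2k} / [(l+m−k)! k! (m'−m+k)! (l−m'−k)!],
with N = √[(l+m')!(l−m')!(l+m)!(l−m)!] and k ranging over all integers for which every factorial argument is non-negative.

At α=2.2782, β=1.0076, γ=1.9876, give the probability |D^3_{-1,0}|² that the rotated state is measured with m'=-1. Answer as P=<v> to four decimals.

First d^3_{-1,0}(β=1.0076), then the phase factors e^{-i(-1)α} and e^{-i(0)γ}:
c=cos(1.0076/2)=0.875754, s=sin(1.0076/2)=0.482757; N=√[2·24·6·6]=41.569219
The bounds max(0,m−m')=1 and min(l+m,l−m')=3 give 3 terms
  k=1: (−1)^0·41.5692/(12)·0.8758^5·0.4828^1 = +0.861451
  k=2: (−1)^1·41.5692/(4)·0.8758^3·0.4828^3 = -0.785316
  k=3: (−1)^2·41.5692/(12)·0.8758^1·0.4828^5 = +0.079545
d^3_{-1,0}(1.0076) = +0.861451 -0.785316 +0.079545 = +0.155681
|D^3_{-1,0}|² = |d^3_{-1,0}(β)|² = (+0.155681)² = 0.024237 (the z-rotation phases have unit modulus)

P=0.0242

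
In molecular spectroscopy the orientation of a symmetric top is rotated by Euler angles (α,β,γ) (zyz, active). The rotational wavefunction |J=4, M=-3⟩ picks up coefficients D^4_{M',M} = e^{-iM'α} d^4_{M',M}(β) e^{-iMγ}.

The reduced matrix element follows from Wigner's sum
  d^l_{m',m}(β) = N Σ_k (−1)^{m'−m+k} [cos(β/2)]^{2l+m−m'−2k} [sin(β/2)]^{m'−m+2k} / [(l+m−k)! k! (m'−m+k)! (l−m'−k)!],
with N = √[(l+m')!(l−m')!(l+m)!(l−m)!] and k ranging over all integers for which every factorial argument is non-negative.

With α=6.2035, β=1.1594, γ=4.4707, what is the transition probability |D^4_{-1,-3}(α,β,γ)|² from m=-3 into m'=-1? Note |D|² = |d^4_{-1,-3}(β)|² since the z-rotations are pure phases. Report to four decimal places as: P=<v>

P=0.0544

Split into d^4_{-1,-3}(β=1.1594) × two z-phases.
Half-angle: c=0.836627, s=0.547773. N=√(6·120·1·5040)=1904.940944
Admissible k: 0..1 (factorial args all ≥0)
  k=0: (−1)^2·1904.9409/(240)·0.8366^6·0.5478^2 = +0.816700
  k=1: (−1)^3·1904.9409/(144)·0.8366^4·0.5478^4 = -0.583511
d^4_{-1,-3}(1.1594) = +0.816700 -0.583511 = +0.233190
|D^4_{-1,-3}|² = |d^4_{-1,-3}(β)|² = (+0.233190)² = 0.054377 (the z-rotation phases have unit modulus)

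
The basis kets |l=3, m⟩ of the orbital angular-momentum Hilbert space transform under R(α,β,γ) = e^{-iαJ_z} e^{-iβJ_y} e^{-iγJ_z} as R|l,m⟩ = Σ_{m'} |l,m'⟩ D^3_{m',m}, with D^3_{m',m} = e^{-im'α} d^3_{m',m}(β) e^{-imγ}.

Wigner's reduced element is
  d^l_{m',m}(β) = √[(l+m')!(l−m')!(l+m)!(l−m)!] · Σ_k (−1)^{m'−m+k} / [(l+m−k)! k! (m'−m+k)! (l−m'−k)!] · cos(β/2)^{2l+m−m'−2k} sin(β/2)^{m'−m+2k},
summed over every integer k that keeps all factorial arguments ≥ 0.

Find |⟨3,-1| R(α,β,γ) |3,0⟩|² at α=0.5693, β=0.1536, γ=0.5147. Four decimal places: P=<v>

Split into d^3_{-1,0}(β=0.1536) × two z-phases.
With c≡cos(β/2)=0.997052 and s≡sin(β/2)=0.076725, N=[2·24·6·6]^{1/2}=41.569219
The bounds max(0,m−m')=1 and min(l+m,l−m')=3 give 3 terms
  k=1: (−1)^0·41.5692/(12)·0.9971^5·0.0767^1 = +0.261887
  k=2: (−1)^1·41.5692/(4)·0.9971^3·0.0767^3 = -0.004652
  k=3: (−1)^2·41.5692/(12)·0.9971^1·0.0767^5 = +0.000009
d^3_{-1,0}(0.1536) = +0.261887 -0.004652 +0.000009 = +0.257244
|D^3_{-1,0}|² = |d^3_{-1,0}(β)|² = (+0.257244)² = 0.066175 (the z-rotation phases have unit modulus)

P=0.0662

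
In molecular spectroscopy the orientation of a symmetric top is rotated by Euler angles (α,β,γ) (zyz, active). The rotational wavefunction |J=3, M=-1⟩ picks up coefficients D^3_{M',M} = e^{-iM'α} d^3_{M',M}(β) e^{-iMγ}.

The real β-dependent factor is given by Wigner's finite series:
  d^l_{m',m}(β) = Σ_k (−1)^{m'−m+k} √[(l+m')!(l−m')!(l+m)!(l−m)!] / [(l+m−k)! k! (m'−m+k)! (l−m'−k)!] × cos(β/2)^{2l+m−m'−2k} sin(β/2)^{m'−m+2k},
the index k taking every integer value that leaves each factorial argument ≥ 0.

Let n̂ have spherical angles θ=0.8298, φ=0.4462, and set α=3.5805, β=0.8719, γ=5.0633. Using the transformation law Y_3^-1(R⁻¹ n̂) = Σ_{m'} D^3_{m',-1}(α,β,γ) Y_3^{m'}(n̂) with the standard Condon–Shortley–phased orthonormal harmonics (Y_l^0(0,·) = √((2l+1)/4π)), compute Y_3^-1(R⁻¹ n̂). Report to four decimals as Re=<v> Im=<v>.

Re=0.0993 Im=-0.2758

Need the full column D^3_{m',-1} for m'=−3..3 at α=3.5805, β=0.8719, γ=5.0633.
cos(β/2)=0.906469, sin(β/2)=0.422272
d^3_{-3,-1}: single k=2 term ⇒ +0.466275;  D = -0.464090-0.045082i
d^3_{-2,-1}: k∈[1..2] ⇒ +0.817255 -0.354703 = +0.462551;  D = +0.435752-0.155158i
d^3_{-1,-1}: k∈[0..2] ⇒ +0.554777 -0.963133 +0.156756 = -0.251600;  D = +0.178692-0.177120i
d^3_{0,-1}: k∈[0..2] ⇒ -0.895258 +0.582837 -0.042160 = -0.354581;  D = -0.121888+0.332973i
d^3_{1,-1}: k∈[0..2] ⇒ +0.722350 -0.209009 +0.005670 = +0.519011;  D = +0.045612+0.517003i
d^3_{2,-1}: k∈[0..1] ⇒ -0.354703 +0.038487 = -0.316216;  D = +0.159012+0.273327i
d^3_{3,-1}: single k=0 term ⇒ +0.101186;  D = +0.083226+0.057549i
Y_3^{m'}(θ=0.8298,φ=0.4462) and Σ D·Y over m':
  (-0.4641-0.0451i)·(+0.0386-0.1631i)  (+0.4358-0.1552i)·(+0.2357-0.2924i)  (+0.1787-0.1771i)·(+0.2750-0.1315i)  (-0.1219+0.3330i)·(-0.1818+0.0000i)  (+0.0456+0.5170i)·(-0.2750-0.1315i)  (+0.1590+0.2733i)·(+0.2357+0.2924i)  (+0.0832+0.0575i)·(-0.0386-0.1631i)
Y_3^-1(R⁻¹ n̂) = +0.099268-0.275805i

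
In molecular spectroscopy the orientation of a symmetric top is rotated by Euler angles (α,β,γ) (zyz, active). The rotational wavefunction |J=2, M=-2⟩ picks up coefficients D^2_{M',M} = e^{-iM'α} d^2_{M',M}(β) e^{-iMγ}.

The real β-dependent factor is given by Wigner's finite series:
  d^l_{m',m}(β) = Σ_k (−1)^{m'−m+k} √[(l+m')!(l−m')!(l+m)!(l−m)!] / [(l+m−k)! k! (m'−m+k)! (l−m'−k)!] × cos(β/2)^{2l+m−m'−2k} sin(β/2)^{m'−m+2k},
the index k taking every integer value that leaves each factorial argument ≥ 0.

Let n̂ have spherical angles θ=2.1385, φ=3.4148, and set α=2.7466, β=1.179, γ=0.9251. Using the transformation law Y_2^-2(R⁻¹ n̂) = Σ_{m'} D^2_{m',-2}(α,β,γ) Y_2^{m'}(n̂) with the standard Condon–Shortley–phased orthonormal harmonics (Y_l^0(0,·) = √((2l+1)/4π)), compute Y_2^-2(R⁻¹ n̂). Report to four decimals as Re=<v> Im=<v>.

Re=0.2600 Im=0.1908

Need the full column D^2_{m',-2} for m'=−2..2 at α=2.7466, β=1.179, γ=0.9251.
cos(β/2)=0.831219, sin(β/2)=0.555945
d^2_{-2,-2}: single k=0 term ⇒ +0.477377;  D = +0.233287+0.416492i
d^2_{-1,-2}: single k=0 term ⇒ -0.638570;  D = +0.073647+0.634308i
d^2_{0,-2}: single k=0 term ⇒ +0.523083;  D = -0.144257+0.502798i
d^2_{1,-2}: single k=0 term ⇒ -0.285655;  D = -0.178370+0.223121i
d^2_{2,-2}: single k=0 term ⇒ +0.095528;  D = -0.083769+0.045916i
Y_2^{m'}(θ=2.1385,φ=3.4148) and Σ D·Y over m':
  (+0.2333+0.4165i)·(+0.2346-0.1427i)  (+0.0736+0.6343i)·(+0.3372-0.0945i)  (-0.1443+0.5028i)·(-0.0418+0.0000i)  (-0.1784+0.2231i)·(-0.3372-0.0945i)  (-0.0838+0.0459i)·(+0.2346+0.1427i)
Y_2^-2(R⁻¹ n̂) = +0.260011+0.190781i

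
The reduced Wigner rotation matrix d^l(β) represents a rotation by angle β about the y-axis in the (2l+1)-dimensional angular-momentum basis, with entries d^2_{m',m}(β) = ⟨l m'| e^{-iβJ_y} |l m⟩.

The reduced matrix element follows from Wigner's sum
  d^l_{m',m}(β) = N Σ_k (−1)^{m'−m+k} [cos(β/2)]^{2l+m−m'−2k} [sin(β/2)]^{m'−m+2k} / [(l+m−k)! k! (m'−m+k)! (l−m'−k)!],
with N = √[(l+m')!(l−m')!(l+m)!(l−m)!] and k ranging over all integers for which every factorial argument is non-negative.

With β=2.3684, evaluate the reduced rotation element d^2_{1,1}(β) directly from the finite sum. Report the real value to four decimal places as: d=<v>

d^2_{1,1}(β=2.3684) via Wigner's sum:
Half-angle: c=0.377038, s=0.926198. N=√(6·1·6·1)=6.000000
k: max(0,(1)−(1))=0 … min(2+(1),2−(1))=1
  k=0: (−1)^0·6.0000/(6)·0.3770^4·0.9262^0 = +0.020209
  k=1: (−1)^1·6.0000/(2)·0.3770^2·0.9262^2 = -0.365847
d^2_{1,1}(2.3684) = +0.020209 -0.365847 = -0.345638

d=-0.3456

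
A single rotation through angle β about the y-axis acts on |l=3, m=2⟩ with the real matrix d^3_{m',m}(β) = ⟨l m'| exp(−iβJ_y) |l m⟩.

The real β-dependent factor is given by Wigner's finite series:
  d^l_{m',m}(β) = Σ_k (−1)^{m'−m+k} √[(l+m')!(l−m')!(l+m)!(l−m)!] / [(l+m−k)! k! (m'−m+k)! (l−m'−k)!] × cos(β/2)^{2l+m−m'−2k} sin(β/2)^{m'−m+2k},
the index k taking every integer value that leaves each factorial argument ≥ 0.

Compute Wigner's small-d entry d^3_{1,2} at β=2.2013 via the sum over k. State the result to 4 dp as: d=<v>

d^3_{1,2}(β=2.2013) via Wigner's sum:
c=cos(2.2013/2)=0.453017, s=sin(2.2013/2)=0.891502; N=√[24·2·120·1]=75.894664
k: max(0,(2)−(1))=1 … min(3+(2),3−(1))=2
  k=1: (−1)^0·75.8947/(24)·0.4530^5·0.8915^1 = +0.053789
  k=2: (−1)^1·75.8947/(12)·0.4530^3·0.8915^3 = -0.416620
d^3_{1,2}(2.2013) = +0.053789 -0.416620 = -0.362831

d=-0.3628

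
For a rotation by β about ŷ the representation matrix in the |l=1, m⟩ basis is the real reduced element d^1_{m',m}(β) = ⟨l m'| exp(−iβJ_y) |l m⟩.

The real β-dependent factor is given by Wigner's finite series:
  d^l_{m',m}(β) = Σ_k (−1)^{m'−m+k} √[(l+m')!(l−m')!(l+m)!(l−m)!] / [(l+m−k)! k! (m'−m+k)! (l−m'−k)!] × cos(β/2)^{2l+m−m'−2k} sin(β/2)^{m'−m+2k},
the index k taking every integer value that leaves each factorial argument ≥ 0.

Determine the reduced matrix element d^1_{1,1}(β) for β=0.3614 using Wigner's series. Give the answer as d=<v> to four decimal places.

d=0.9677

d^1_{1,1}(β=0.3614) via Wigner's sum:
c=cos(0.3614/2)=0.983718, s=sin(0.3614/2)=0.179718; N=√[2·1·2·1]=2.000000
The bounds max(0,m−m')=0 and min(l+m,l−m')=0 give 1 term
  k=0: (−1)^0·2.0000/(2)·0.9837^2·0.1797^0 = +0.967701
d^1_{1,1}(0.3614) = +0.967701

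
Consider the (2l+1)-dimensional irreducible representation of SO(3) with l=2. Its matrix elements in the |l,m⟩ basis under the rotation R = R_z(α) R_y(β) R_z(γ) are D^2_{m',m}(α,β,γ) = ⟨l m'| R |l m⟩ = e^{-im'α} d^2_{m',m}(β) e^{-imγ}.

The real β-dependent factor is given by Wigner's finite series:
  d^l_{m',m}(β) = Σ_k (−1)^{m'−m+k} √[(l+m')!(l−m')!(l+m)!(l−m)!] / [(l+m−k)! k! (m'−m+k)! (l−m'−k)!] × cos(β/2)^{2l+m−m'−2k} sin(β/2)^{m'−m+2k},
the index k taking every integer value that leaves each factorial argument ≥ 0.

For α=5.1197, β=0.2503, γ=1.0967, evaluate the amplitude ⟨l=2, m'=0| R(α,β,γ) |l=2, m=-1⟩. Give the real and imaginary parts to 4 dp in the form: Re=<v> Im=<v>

Re=-0.1342 Im=-0.2615

Split into d^2_{0,-1}(β=0.2503) × two z-phases.
With c≡cos(β/2)=0.992179 and s≡sin(β/2)=0.124824, N=[2·2·1·6]^{1/2}=4.898979
k: max(0,(-1)−(0))=0 … min(2+(-1),2−(0))=1
  k=0: (−1)^1·4.8990/(2)·0.9922^3·0.1248^1 = -0.298636
  k=1: (−1)^2·4.8990/(2)·0.9922^1·0.1248^3 = +0.004727
d^2_{0,-1}(0.2503) = -0.298636 +0.004727 = -0.293909
Attach z-rotation phases: D = e^{-i(0)(5.1197)}·(-0.293909)·e^{-i(-1)(1.0967)} = -0.134180-0.261493i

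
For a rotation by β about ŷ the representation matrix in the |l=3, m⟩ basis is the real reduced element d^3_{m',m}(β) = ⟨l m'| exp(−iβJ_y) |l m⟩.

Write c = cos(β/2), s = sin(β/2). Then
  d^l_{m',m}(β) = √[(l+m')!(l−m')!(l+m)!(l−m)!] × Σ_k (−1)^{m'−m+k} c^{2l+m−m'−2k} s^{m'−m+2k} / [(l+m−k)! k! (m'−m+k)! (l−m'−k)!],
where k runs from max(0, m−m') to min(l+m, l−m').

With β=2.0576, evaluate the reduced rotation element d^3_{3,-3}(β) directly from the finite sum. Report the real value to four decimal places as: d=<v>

d=0.3953

d^3_{3,-3}(β=2.0576) via Wigner's sum:
With c≡cos(β/2)=0.515847 and s≡sin(β/2)=0.856681, N=[720·1·1·720]^{1/2}=720.000000
Admissible k: 0..0 (factorial args all ≥0)
  k=0: (−1)^6·720.0000/(720)·0.5158^0·0.8567^6 = +0.395288
d^3_{3,-3}(2.0576) = +0.395288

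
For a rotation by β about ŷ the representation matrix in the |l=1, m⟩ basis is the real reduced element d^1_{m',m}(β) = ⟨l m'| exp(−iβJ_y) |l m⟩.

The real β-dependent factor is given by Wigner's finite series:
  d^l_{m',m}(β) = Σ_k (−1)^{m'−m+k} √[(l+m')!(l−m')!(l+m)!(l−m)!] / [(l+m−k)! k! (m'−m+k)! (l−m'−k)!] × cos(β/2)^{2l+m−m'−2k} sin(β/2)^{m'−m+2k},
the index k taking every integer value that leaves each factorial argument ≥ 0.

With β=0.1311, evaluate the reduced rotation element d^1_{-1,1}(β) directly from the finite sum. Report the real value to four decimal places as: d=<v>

d^1_{-1,1}(β=0.1311) via Wigner's sum:
Half-angle: c=0.997852, s=0.065503. N=√(1·2·2·1)=2.000000
k∈{2} keeps every argument non-negative
  k=2: (−1)^0·2.0000/(2)·0.9979^0·0.0655^2 = +0.004291
d^1_{-1,1}(0.1311) = +0.004291

d=0.0043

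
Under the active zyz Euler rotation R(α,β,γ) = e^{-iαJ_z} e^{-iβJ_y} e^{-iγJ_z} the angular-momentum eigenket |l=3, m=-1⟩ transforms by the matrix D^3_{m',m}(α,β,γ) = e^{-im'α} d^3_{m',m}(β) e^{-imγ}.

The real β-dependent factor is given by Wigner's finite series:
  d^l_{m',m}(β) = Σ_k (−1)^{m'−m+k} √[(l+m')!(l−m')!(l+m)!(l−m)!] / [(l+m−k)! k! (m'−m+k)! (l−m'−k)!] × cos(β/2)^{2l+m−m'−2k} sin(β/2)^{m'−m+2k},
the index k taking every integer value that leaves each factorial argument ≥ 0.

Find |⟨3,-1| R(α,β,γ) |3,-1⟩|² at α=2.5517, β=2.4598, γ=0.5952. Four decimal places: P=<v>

P=0.1951

First d^3_{-1,-1}(β=2.4598), then the phase factors e^{-i(-1)α} and e^{-i(-1)γ}:
Half-angle: c=0.334332, s=0.942455. N=√(2·24·2·24)=48.000000
The bounds max(0,m−m')=0 and min(l+m,l−m')=2 give 3 terms
  k=0: (−1)^0·48.0000/(48)·0.3343^6·0.9425^0 = +0.001397
  k=1: (−1)^1·48.0000/(6)·0.3343^4·0.9425^2 = -0.088782
  k=2: (−1)^2·48.0000/(8)·0.3343^2·0.9425^4 = +0.529115
d^3_{-1,-1}(2.4598) = +0.001397 -0.088782 +0.529115 = +0.441730
|D^3_{-1,-1}|² = |d^3_{-1,-1}(β)|² = (+0.441730)² = 0.195126 (the z-rotation phases have unit modulus)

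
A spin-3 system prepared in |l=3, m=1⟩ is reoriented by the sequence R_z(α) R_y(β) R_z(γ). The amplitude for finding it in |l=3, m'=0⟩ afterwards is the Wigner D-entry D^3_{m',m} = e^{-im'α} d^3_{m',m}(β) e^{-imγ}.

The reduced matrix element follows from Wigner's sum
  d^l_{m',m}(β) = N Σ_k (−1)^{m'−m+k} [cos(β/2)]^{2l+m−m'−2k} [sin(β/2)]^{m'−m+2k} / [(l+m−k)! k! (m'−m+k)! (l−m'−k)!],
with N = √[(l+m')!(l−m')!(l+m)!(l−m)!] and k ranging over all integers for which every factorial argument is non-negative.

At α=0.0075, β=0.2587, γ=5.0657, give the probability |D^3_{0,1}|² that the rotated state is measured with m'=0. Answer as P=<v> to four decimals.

Split into d^3_{0,1}(β=0.2587) × two z-phases.
Half-angle: c=0.991646, s=0.128990. N=√(6·6·24·2)=41.569219
k∈{1,2,3} keeps every argument non-negative
  k=1: (−1)^0·41.5692/(12)·0.9916^5·0.1290^1 = +0.428478
  k=2: (−1)^1·41.5692/(4)·0.9916^3·0.1290^3 = -0.021749
  k=3: (−1)^2·41.5692/(12)·0.9916^1·0.1290^5 = +0.000123
d^3_{0,1}(0.2587) = +0.428478 -0.021749 +0.000123 = +0.406851
|D^3_{0,1}|² = |d^3_{0,1}(β)|² = (+0.406851)² = 0.165528 (the z-rotation phases have unit modulus)

P=0.1655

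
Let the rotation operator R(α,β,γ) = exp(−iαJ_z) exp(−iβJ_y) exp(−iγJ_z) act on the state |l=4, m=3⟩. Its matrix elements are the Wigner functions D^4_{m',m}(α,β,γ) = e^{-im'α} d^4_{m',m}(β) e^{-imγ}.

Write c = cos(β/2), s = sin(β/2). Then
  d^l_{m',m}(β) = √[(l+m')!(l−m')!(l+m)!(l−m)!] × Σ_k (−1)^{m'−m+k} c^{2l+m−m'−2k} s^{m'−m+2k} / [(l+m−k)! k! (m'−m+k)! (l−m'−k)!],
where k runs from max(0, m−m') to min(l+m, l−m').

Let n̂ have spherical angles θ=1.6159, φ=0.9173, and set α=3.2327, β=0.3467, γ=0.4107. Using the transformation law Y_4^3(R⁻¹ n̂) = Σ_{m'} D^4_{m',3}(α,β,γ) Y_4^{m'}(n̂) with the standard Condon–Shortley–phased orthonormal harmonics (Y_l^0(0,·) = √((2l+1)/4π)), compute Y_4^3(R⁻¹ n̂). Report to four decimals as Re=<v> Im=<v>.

Need the full column D^4_{m',3} for m'=−4..4 at α=3.2327, β=0.3467, γ=0.4107.
cos(β/2)=0.985012, sin(β/2)=0.172483
d^4_{-4,3}: single k=7 term ⇒ +0.000013;  D = +0.000008-0.000010i
d^4_{-3,3}: k∈[6..7] ⇒ +0.000179 -0.000001 = +0.000178;  D = -0.000102+0.000146i
d^4_{-2,3}: k∈[5..6] ⇒ +0.001638 -0.000017 = +0.001621;  D = +0.000807-0.001406i
d^4_{-1,3}: k∈[4..5] ⇒ +0.011022 -0.000203 = +0.010820;  D = -0.004508+0.009835i
d^4_{0,3}: k∈[3..4] ⇒ +0.056301 -0.001726 = +0.054574;  D = +0.018133-0.051474i
d^4_{1,3}: k∈[2..3] ⇒ +0.215682 -0.011022 = +0.204660;  D = -0.050155+0.198419i
d^4_{2,3}: k∈[1..2] ⇒ +0.580634 -0.053411 = +0.527223;  D = +0.082164-0.520781i
d^4_{3,3}: k∈[0..1] ⇒ +0.886204 -0.190214 = +0.695991;  D = -0.045467+0.694504i
d^4_{4,3}: single k=0 term ⇒ -0.438918;  D = +0.011293+0.438773i
Y_4^{m'}(θ=1.6159,φ=0.9173) and Σ D·Y over m':
  (+0.0000-0.0000i)·(-0.3808+0.2219i)  (-0.0001+0.0001i)·(+0.0520+0.0214i)  (+0.0008-0.0014i)·(+0.0858+0.3177i)  (-0.0045+0.0098i)·(+0.0387-0.0505i)  (+0.0181-0.0515i)·(+0.3109+0.0000i)  (-0.0502+0.1984i)·(-0.0387-0.0505i)  (+0.0822-0.5208i)·(+0.0858-0.3177i)  (-0.0455+0.6945i)·(-0.0520+0.0214i)  (+0.0113+0.4388i)·(-0.3808-0.2219i)
Y_4^3(R⁻¹ n̂) = -0.059393-0.297894i

Re=-0.0594 Im=-0.2979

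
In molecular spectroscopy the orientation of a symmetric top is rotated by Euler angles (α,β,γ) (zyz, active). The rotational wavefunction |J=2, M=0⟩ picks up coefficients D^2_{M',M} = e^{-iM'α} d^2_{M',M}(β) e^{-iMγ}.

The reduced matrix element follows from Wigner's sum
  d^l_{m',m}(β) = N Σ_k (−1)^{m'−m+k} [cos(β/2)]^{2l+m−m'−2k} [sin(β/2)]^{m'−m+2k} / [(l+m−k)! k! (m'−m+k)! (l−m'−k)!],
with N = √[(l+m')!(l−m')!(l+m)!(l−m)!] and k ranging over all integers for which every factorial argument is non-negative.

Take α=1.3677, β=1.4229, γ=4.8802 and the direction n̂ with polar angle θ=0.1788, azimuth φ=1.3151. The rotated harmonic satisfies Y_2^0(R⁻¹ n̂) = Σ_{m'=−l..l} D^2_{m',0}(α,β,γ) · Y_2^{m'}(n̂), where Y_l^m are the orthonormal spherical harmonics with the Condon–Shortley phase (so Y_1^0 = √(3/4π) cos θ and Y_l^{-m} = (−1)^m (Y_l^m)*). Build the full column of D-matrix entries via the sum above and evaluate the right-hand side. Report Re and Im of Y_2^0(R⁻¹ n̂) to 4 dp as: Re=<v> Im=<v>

Re=-0.2181 Im=0.0000

Need the full column D^2_{m',0} for m'=−2..2 at α=1.3677, β=1.4229, γ=4.8802.
cos(β/2)=0.757416, sin(β/2)=0.652933
d^2_{-2,0}: single k=2 term ⇒ +0.599075;  D = -0.550330+0.236703i
d^2_{-1,0}: k∈[1..2] ⇒ +0.694940 -0.516435 = +0.178505;  D = +0.036005+0.174837i
d^2_{0,0}: k∈[0..2] ⇒ +0.329107 -0.978286 +0.181750 = -0.467429;  D = -0.467429+0.000000i
d^2_{1,0}: k∈[0..1] ⇒ -0.694940 +0.516435 = -0.178505;  D = -0.036005+0.174837i
d^2_{2,0}: single k=0 term ⇒ +0.599075;  D = -0.550330-0.236703i
Y_2^{m'}(θ=0.1788,φ=1.3151) and Σ D·Y over m':
  (-0.5503+0.2367i)·(-0.0107-0.0060i)  (+0.0360+0.1748i)·(+0.0342-0.1308i)  (-0.4674+0.0000i)·(+0.6009+0.0000i)  (-0.0360+0.1748i)·(-0.0342-0.1308i)  (-0.5503-0.2367i)·(-0.0107+0.0060i)
Y_2^0(R⁻¹ n̂) = -0.218096+0.000000i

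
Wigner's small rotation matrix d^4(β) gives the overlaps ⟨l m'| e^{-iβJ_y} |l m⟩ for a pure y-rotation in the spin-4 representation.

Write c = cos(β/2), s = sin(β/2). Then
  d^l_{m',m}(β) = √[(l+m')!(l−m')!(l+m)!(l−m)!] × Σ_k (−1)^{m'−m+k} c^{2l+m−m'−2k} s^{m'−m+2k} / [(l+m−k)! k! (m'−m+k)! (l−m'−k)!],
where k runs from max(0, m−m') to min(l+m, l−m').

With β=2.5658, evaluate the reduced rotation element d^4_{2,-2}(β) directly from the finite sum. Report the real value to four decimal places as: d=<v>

d^4_{2,-2}(β=2.5658) via Wigner's sum:
With c≡cos(β/2)=0.283936 and s≡sin(β/2)=0.958843, N=[720·2·2·720]^{1/2}=1440.000000
k: max(0,(-2)−(2))=0 … min(4+(-2),4−(2))=2
  k=0: (−1)^4·1440.0000/(96)·0.2839^4·0.9588^4 = +0.082407
  k=1: (−1)^5·1440.0000/(120)·0.2839^2·0.9588^6 = -0.751809
  k=2: (−1)^6·1440.0000/(1440)·0.2839^0·0.9588^8 = +0.714465
d^4_{2,-2}(2.5658) = +0.082407 -0.751809 +0.714465 = +0.045063

d=0.0451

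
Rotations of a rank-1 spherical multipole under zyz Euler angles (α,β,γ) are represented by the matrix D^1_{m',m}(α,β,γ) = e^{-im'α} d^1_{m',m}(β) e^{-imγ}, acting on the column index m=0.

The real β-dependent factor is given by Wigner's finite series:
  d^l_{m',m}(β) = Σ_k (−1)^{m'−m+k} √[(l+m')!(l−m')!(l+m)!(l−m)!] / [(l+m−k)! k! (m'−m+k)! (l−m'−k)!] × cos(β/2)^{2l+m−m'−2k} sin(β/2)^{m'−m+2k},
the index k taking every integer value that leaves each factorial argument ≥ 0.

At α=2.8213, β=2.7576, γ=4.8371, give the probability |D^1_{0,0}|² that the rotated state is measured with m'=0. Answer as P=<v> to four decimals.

First d^1_{0,0}(β=2.7576), then the phase factors e^{-i(0)α} and e^{-i(0)γ}:
With c≡cos(β/2)=0.190819 and s≡sin(β/2)=0.981625, N=[1·1·1·1]^{1/2}=1.000000
k∈{0,1} keeps every argument non-negative
  k=0: (−1)^0·1.0000/(1)·0.1908^2·0.9816^0 = +0.036412
  k=1: (−1)^1·1.0000/(1)·0.1908^0·0.9816^2 = -0.963588
d^1_{0,0}(2.7576) = +0.036412 -0.963588 = -0.927176
|D^1_{0,0}|² = |d^1_{0,0}(β)|² = (-0.927176)² = 0.859656 (the z-rotation phases have unit modulus)

P=0.8597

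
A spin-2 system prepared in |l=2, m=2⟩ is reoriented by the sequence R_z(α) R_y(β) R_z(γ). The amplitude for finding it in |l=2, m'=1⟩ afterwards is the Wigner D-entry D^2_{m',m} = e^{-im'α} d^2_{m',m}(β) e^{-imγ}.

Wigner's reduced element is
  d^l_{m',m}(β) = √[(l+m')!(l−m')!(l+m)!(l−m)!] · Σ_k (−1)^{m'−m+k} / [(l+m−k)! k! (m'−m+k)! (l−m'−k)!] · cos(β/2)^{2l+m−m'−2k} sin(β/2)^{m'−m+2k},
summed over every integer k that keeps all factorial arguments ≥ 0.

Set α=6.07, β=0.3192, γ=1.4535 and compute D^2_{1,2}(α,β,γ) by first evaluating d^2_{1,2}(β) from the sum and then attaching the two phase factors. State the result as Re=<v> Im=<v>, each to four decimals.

Split into d^2_{1,2}(β=0.3192) × two z-phases.
Half-angle: c=0.987291, s=0.158923. N=√(6·1·24·1)=12.000000
k: max(0,(2)−(1))=1 … min(2+(2),2−(1))=1
  k=1: (−1)^0·12.0000/(6)·0.9873^3·0.1589^1 = +0.305881
d^2_{1,2}(0.3192) = +0.305881
Phases: e^{-i·(1)·6.07}=+0.977362+0.211574i, e^{-i·(2)·1.4535}=-0.972609-0.232447i ⇒ D=-0.275725-0.132436i

Re=-0.2757 Im=-0.1324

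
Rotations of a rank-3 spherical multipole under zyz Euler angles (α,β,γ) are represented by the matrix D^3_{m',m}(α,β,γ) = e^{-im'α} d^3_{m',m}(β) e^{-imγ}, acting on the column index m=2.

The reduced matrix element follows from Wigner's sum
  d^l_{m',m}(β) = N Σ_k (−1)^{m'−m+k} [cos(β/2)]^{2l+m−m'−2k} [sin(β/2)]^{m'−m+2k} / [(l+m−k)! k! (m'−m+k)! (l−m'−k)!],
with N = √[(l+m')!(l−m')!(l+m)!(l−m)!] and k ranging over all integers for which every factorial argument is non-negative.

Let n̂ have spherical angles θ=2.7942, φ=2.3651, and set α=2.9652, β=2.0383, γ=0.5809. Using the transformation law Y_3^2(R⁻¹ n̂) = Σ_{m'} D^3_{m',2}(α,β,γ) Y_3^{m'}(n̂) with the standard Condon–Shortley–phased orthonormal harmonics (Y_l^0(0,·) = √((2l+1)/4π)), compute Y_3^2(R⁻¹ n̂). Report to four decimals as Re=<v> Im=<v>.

Need the full column D^3_{m',2} for m'=−3..3 at α=2.9652, β=2.0383, γ=0.5809.
cos(β/2)=0.524090, sin(β/2)=0.851663
d^3_{-3,2}: single k=5 term ⇒ +0.575202;  D = +0.068962+0.571053i
d^3_{-2,2}: k∈[4..5] ⇒ +0.722525 -0.381598 = +0.340927;  D = +0.019154-0.340388i
d^3_{-1,2}: k∈[3..4] ⇒ +0.562407 -0.742582 = -0.180175;  D = +0.041532-0.175323i
d^3_{0,2}: k∈[2..3] ⇒ +0.299723 -0.791486 = -0.491763;  D = -0.195569+0.451203i
d^3_{1,2}: k∈[1..2] ⇒ +0.106487 -0.562407 = -0.455920;  D = +0.251907-0.380008i
d^3_{2,2}: k∈[0..1] ⇒ +0.020722 -0.273608 = -0.252886;  D = -0.174545+0.182990i
d^3_{3,2}: single k=0 term ⇒ -0.082485;  D = +0.066522-0.048770i
Y_3^{m'}(θ=2.7942,φ=2.3651) and Σ D·Y over m':
  (+0.0690+0.5711i)·(+0.0113-0.0119i)  (+0.0192-0.3404i)·(-0.0020-0.1114i)  (+0.0415-0.1753i)·(-0.2685-0.2637i)  (-0.1956+0.4512i)·(-0.4984+0.0000i)  (+0.2519-0.3800i)·(+0.2685-0.2637i)  (-0.1745+0.1830i)·(-0.0020+0.1114i)  (+0.0665-0.0488i)·(-0.0113-0.0119i)
Y_3^2(R⁻¹ n̂) = -0.044210-0.373088i

Re=-0.0442 Im=-0.3731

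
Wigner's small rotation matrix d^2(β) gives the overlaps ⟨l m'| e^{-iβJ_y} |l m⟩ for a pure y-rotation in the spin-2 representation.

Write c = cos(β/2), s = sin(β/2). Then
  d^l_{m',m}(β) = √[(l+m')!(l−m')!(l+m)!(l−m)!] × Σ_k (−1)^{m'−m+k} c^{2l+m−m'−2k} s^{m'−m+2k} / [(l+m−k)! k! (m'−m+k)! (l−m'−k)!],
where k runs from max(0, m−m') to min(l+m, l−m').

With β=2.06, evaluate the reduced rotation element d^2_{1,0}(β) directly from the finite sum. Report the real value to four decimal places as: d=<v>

d=0.5080

d^2_{1,0}(β=2.06) via Wigner's sum:
Half-angle: c=0.514819, s=0.857299. N=√(6·1·2·2)=4.898979
k: max(0,(0)−(1))=0 … min(2+(0),2−(1))=1
  k=0: (−1)^1·4.8990/(2)·0.5148^3·0.8573^1 = -0.286531
  k=1: (−1)^2·4.8990/(2)·0.5148^1·0.8573^3 = +0.794561
d^2_{1,0}(2.06) = -0.286531 +0.794561 = +0.508030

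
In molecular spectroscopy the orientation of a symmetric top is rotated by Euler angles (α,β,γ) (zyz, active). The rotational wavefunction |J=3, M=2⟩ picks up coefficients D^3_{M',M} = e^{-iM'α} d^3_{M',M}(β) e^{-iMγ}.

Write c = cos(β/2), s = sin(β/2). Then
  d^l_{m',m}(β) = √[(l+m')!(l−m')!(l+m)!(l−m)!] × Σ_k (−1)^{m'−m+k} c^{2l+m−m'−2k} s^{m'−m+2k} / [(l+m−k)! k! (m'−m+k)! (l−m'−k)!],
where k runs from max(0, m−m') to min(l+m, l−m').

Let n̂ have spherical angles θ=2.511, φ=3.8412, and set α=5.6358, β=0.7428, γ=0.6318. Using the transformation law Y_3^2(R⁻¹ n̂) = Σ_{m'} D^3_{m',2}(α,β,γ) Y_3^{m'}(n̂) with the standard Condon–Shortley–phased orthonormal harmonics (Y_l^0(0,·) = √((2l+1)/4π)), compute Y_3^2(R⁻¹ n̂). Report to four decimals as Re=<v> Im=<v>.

Need the full column D^3_{m',2} for m'=−3..3 at α=5.6358, β=0.7428, γ=0.6318.
cos(β/2)=0.931820, sin(β/2)=0.362920
d^3_{-3,2}: single k=5 term ⇒ +0.014370;  D = -0.014341+0.000921i
d^3_{-2,2}: k∈[4..5] ⇒ +0.075315 -0.002285 = +0.073030;  D = -0.060957-0.040219i
d^3_{-1,2}: k∈[3..4] ⇒ +0.244602 -0.018552 = +0.226050;  D = -0.075425-0.213096i
d^3_{0,2}: k∈[2..3] ⇒ +0.543891 -0.082503 = +0.461388;  D = +0.139518-0.439788i
d^3_{1,2}: k∈[1..2] ⇒ +0.806254 -0.244602 = +0.561652;  D = +0.458348-0.324607i
d^3_{2,2}: k∈[0..1] ⇒ +0.654625 -0.496502 = +0.158123;  D = +0.158046+0.004928i
d^3_{3,2}: single k=0 term ⇒ -0.624522;  D = -0.486178-0.391993i
Y_3^{m'}(θ=2.511,φ=3.8412) and Σ D·Y over m':
  (-0.0143+0.0009i)·(+0.0431+0.0739i)  (-0.0610-0.0402i)·(-0.0490+0.2828i)  (-0.0754-0.2131i)·(-0.3297+0.2775i)  (+0.1395-0.4398i)·(-0.0789+0.0000i)  (+0.4583-0.3246i)·(+0.3297+0.2775i)  (+0.1580+0.0049i)·(-0.0490-0.2828i)  (-0.4862-0.3920i)·(-0.0431+0.0739i)
Y_3^2(R⁻¹ n̂) = +0.371454+0.023949i

Re=0.3715 Im=0.0239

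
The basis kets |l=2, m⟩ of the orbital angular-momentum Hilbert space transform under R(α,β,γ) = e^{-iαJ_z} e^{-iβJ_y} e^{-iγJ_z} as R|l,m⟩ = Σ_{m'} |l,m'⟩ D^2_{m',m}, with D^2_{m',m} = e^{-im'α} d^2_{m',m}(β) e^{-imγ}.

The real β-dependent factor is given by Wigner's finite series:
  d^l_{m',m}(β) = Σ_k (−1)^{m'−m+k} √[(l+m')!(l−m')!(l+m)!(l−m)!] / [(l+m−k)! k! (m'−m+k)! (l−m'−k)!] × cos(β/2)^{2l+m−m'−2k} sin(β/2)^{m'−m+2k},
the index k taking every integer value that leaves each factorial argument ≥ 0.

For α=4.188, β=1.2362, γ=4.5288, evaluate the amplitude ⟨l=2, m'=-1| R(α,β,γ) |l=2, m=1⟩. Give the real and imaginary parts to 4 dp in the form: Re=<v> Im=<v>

D^2_{-1,1}(4.188,1.2362,4.5288) = e^{-i·-1·4.188}·d^2_{-1,1}(1.2362)·e^{-i·1·4.5288}. Compute d first:
With c≡cos(β/2)=0.814981 and s≡sin(β/2)=0.579488, N=[1·6·6·1]^{1/2}=6.000000
k: max(0,(1)−(-1))=2 … min(2+(1),2−(-1))=3
  k=2: (−1)^0·6.0000/(2)·0.8150^2·0.5795^2 = +0.669121
  k=3: (−1)^1·6.0000/(6)·0.8150^0·0.5795^4 = -0.112766
d^2_{-1,1}(1.2362) = +0.669121 -0.112766 = +0.556355
Attach z-rotation phases: D = e^{-i(-1)(4.188)}·(+0.556355)·e^{-i(1)(4.5288)} = +0.524358-0.185957i

Re=0.5244 Im=-0.1860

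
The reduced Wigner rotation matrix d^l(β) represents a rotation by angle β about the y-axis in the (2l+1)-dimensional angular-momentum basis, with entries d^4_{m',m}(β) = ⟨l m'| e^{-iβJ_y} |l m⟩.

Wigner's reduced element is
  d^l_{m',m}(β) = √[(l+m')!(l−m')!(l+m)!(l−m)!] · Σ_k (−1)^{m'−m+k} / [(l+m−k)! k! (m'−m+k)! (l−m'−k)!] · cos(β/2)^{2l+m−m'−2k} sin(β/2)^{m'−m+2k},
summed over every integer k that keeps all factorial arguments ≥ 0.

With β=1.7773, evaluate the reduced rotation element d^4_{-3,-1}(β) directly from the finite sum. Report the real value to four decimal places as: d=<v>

d^4_{-3,-1}(β=1.7773) via Wigner's sum:
c=cos(1.7773/2)=0.630460, s=sin(1.7773/2)=0.776221; N=√[1·5040·6·120]=1904.940944
k∈{2,3} keeps every argument non-negative
  k=2: (−1)^0·1904.9409/(240)·0.6305^6·0.7762^2 = +0.300323
  k=3: (−1)^1·1904.9409/(144)·0.6305^4·0.7762^4 = -0.758740
d^4_{-3,-1}(1.7773) = +0.300323 -0.758740 = -0.458417

d=-0.4584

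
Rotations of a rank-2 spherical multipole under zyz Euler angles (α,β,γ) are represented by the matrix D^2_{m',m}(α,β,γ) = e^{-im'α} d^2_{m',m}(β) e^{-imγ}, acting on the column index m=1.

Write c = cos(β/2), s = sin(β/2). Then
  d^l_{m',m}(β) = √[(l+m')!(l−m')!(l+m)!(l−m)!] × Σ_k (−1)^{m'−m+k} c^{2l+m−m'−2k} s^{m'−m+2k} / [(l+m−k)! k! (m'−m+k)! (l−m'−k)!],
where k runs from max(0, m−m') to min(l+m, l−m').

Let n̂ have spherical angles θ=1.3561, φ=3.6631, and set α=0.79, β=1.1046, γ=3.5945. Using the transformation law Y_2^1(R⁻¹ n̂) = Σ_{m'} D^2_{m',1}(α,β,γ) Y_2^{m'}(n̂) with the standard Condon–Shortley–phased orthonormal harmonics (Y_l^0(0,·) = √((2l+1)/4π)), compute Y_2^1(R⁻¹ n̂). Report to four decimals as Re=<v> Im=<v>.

Re=0.2526 Im=-0.2890

Need the full column D^2_{m',1} for m'=−2..2 at α=0.79, β=1.1046, γ=3.5945.
cos(β/2)=0.851320, sin(β/2)=0.524647
d^2_{-2,1}: single k=3 term ⇒ +0.245880;  D = -0.105553-0.222071i
d^2_{-1,1}: k∈[2..3] ⇒ +0.598468 -0.075765 = +0.522703;  D = -0.493285-0.172881i
d^2_{0,1}: k∈[1..2] ⇒ +0.792905 -0.301141 = +0.491764;  D = -0.442184+0.215187i
d^2_{1,1}: k∈[0..1] ⇒ +0.525257 -0.598468 = -0.073211;  D = +0.023577-0.069311i
d^2_{2,1}: single k=0 term ⇒ -0.647404;  D = -0.288638-0.579500i
Y_2^{m'}(θ=1.3561,φ=3.6631) and Σ D·Y over m':
  (-0.1056-0.2221i)·(+0.1857-0.3186i)  (-0.4933-0.1729i)·(-0.1394+0.0801i)  (-0.4422+0.2152i)·(-0.2724+0.0000i)  (+0.0236-0.0693i)·(+0.1394+0.0801i)  (-0.2886-0.5795i)·(+0.1857+0.3186i)
Y_2^1(R⁻¹ n̂) = +0.252604-0.288996i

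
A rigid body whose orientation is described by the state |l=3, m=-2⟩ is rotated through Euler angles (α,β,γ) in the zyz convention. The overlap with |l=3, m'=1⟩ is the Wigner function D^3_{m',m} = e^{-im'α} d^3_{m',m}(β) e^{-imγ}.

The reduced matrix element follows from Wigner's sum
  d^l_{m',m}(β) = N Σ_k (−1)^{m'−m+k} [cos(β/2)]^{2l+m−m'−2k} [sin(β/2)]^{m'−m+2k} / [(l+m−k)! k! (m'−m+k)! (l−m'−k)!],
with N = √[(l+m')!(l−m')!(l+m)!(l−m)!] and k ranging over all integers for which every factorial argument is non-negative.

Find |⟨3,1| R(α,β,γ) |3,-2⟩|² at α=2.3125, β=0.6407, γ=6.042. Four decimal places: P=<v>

P=0.0255

First d^3_{1,-2}(β=0.6407), then the phase factors e^{-i(1)α} and e^{-i(-2)γ}:
Half-angle: c=0.949125, s=0.314899. N=√(24·2·1·120)=75.894664
k: max(0,(-2)−(1))=0 … min(3+(-2),3−(1))=1
  k=0: (−1)^3·75.8947/(12)·0.9491^3·0.3149^3 = -0.168855
  k=1: (−1)^4·75.8947/(24)·0.9491^1·0.3149^5 = +0.009293
d^3_{1,-2}(0.6407) = -0.168855 +0.009293 = -0.159561
|D^3_{1,-2}|² = |d^3_{1,-2}(β)|² = (-0.159561)² = 0.025460 (the z-rotation phases have unit modulus)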